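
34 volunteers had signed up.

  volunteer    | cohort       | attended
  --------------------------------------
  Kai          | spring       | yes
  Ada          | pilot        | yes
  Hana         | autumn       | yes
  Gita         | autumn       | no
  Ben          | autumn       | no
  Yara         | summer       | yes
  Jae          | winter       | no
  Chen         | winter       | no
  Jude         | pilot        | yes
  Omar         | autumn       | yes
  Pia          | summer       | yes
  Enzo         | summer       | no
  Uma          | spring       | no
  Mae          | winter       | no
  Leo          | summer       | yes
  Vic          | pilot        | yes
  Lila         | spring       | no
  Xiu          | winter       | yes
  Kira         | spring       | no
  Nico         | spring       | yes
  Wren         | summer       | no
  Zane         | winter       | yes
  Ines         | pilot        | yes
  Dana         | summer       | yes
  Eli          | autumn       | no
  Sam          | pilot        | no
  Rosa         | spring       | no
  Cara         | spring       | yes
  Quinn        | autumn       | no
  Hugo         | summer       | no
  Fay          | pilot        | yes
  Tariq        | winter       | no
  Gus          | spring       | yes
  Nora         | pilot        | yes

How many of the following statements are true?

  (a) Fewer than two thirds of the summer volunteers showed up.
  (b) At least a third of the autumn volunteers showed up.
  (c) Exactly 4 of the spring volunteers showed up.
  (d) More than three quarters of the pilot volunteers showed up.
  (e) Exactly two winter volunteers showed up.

5

(a) summer: |A| = 7, |A ∩ B| = 4; needs |A ∩ B| / |A| < 2/3 — true.
(b) autumn: |A| = 6, |A ∩ B| = 2; needs |A ∩ B| / |A| ≥ 1/3 — true.
(c) spring: |A| = 8, |A ∩ B| = 4; needs |A ∩ B| = 4 — true.
(d) pilot: |A| = 7, |A ∩ B| = 6; needs |A ∩ B| / |A| > 3/4 — true.
(e) winter: |A| = 6, |A ∩ B| = 2; needs |A ∩ B| = 2 — true.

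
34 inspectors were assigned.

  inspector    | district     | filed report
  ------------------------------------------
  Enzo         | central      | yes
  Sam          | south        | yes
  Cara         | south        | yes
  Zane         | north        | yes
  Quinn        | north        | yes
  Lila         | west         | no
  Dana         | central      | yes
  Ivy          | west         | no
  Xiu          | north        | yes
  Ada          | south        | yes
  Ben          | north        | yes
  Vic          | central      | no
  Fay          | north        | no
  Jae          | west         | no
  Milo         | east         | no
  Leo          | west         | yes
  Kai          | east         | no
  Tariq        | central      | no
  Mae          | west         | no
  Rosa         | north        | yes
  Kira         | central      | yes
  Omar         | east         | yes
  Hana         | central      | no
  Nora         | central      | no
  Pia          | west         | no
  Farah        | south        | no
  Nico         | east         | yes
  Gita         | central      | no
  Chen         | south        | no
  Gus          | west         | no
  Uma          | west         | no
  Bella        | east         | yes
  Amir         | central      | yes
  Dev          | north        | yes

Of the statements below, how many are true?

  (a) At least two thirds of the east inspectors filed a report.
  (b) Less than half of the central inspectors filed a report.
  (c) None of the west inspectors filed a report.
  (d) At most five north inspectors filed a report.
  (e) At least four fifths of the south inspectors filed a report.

(a) east: |A| = 5, |A ∩ B| = 3; needs |A ∩ B| / |A| ≥ 2/3 — false.
(b) central: |A| = 9, |A ∩ B| = 4; needs |A ∩ B| < |A ∖ B| — true.
(c) west: |A| = 8, |A ∩ B| = 1; needs A ∩ B = ∅ (|A ∩ B| = 0) — false.
(d) north: |A| = 7, |A ∩ B| = 6; needs |A ∩ B| ≤ 5 — false.
(e) south: |A| = 5, |A ∩ B| = 3; needs |A ∩ B| / |A| ≥ 4/5 — false.

1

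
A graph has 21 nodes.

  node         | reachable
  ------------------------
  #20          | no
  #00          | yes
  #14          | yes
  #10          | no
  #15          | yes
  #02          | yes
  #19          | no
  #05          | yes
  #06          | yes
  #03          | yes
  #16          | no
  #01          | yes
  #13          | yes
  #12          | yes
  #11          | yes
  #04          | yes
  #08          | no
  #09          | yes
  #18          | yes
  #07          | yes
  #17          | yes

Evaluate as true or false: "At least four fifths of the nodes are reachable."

False

The determiner here denotes the relation: |A ∩ B| / |A| ≥ 4/5.
|A| = 21, |A ∩ B| = 16, |A ∖ B| = 5.
|A ∩ B|/|A| = 16/21, so the statement is false.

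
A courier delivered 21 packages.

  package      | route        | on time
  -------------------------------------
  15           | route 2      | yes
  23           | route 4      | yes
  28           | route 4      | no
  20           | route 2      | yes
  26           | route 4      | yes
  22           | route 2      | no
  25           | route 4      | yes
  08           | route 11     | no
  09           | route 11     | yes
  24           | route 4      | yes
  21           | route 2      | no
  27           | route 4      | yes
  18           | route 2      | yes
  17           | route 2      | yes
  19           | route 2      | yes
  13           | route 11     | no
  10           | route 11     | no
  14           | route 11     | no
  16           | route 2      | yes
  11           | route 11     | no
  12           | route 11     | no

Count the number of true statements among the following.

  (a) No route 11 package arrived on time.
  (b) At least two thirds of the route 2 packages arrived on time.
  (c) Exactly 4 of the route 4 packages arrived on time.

1

(a) route 11: |A| = 7, |A ∩ B| = 1; needs A ∩ B = ∅ (|A ∩ B| = 0) — false.
(b) route 2: |A| = 8, |A ∩ B| = 6; needs |A ∩ B| / |A| ≥ 2/3 — true.
(c) route 4: |A| = 6, |A ∩ B| = 5; needs |A ∩ B| = 4 — false.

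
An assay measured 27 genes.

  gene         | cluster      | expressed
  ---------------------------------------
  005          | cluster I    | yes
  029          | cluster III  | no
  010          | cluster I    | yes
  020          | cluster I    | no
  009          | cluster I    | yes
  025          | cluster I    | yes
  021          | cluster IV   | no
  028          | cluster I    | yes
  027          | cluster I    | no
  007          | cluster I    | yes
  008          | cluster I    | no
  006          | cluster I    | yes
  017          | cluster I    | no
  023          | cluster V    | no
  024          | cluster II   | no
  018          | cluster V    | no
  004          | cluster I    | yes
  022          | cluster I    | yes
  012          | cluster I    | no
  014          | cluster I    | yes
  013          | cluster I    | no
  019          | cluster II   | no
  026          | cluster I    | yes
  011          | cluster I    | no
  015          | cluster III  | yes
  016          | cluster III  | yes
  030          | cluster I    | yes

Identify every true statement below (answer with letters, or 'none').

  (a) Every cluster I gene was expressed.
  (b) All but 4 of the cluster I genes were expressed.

|A| = 19, |A ∩ B| = 12, |A ∖ B| = 7.
(a) A ⊆ B, i.e. every element of A is in B (|A ∖ B| = 0): fails.
(b) |A ∖ B| = 4: fails.

none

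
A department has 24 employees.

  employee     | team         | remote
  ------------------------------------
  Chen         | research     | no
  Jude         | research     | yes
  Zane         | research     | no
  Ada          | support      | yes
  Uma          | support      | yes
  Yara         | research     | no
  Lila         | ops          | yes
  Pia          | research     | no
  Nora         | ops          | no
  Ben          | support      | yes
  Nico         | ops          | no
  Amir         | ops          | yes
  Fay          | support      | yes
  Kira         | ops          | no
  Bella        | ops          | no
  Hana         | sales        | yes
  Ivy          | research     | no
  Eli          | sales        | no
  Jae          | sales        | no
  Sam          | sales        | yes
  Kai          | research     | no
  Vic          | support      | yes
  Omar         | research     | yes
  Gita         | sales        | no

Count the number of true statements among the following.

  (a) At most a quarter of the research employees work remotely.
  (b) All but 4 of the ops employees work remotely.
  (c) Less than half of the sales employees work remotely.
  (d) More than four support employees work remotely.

(a) research: |A| = 8, |A ∩ B| = 2; needs |A ∩ B| / |A| ≤ 1/4 — true.
(b) ops: |A| = 6, |A ∩ B| = 2; needs |A ∖ B| = 4 — true.
(c) sales: |A| = 5, |A ∩ B| = 2; needs |A ∩ B| < |A ∖ B| — true.
(d) support: |A| = 5, |A ∩ B| = 5; needs |A ∩ B| > 4 — true.

4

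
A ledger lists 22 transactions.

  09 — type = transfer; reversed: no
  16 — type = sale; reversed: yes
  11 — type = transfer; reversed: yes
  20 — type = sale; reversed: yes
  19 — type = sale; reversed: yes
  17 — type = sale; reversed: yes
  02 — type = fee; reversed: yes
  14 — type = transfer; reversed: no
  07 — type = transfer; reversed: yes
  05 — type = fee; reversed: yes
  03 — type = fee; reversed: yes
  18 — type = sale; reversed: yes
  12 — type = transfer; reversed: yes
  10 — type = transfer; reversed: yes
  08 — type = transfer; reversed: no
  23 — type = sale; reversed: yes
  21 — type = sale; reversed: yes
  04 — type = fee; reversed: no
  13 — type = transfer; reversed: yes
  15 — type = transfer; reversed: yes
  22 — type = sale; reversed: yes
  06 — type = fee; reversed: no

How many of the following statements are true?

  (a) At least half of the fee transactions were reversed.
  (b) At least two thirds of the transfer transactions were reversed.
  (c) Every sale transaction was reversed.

3

(a) fee: |A| = 5, |A ∩ B| = 3; needs |A ∩ B| ≥ |A ∖ B| — true.
(b) transfer: |A| = 9, |A ∩ B| = 6; needs |A ∩ B| / |A| ≥ 2/3 — true.
(c) sale: |A| = 8, |A ∩ B| = 8; needs A ⊆ B, i.e. every element of A is in B (|A ∖ B| = 0) — true.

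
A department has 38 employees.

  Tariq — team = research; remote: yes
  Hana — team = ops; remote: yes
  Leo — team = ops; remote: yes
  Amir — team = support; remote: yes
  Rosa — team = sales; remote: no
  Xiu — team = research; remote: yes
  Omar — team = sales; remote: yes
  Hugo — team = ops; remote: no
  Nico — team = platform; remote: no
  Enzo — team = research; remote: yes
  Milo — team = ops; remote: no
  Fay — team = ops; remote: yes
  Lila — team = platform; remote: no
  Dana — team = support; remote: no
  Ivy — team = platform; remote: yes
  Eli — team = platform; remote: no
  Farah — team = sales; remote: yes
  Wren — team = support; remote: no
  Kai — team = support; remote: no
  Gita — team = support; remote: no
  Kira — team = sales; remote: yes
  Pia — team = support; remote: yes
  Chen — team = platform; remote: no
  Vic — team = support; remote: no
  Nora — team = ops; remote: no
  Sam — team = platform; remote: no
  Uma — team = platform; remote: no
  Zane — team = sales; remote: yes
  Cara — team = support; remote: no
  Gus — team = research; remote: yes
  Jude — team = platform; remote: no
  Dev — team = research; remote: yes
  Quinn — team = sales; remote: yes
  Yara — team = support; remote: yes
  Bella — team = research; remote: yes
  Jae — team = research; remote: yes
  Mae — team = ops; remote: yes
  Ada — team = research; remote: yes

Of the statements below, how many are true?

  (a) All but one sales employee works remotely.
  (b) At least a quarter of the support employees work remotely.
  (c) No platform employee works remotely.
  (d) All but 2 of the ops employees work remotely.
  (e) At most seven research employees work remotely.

2

(a) sales: |A| = 6, |A ∩ B| = 5; needs |A ∖ B| = 1 — true.
(b) support: |A| = 9, |A ∩ B| = 3; needs |A ∩ B| / |A| ≥ 1/4 — true.
(c) platform: |A| = 8, |A ∩ B| = 1; needs A ∩ B = ∅ (|A ∩ B| = 0) — false.
(d) ops: |A| = 7, |A ∩ B| = 4; needs |A ∖ B| = 2 — false.
(e) research: |A| = 8, |A ∩ B| = 8; needs |A ∩ B| ≤ 7 — false.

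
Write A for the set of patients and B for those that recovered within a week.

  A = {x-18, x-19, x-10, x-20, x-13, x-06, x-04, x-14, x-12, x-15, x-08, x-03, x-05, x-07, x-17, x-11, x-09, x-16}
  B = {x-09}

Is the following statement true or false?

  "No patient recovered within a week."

False

Truth condition: A ∩ B = ∅ (|A ∩ B| = 0).
|A| = 18, |A ∩ B| = 1, |A ∖ B| = 17.
So the statement is false.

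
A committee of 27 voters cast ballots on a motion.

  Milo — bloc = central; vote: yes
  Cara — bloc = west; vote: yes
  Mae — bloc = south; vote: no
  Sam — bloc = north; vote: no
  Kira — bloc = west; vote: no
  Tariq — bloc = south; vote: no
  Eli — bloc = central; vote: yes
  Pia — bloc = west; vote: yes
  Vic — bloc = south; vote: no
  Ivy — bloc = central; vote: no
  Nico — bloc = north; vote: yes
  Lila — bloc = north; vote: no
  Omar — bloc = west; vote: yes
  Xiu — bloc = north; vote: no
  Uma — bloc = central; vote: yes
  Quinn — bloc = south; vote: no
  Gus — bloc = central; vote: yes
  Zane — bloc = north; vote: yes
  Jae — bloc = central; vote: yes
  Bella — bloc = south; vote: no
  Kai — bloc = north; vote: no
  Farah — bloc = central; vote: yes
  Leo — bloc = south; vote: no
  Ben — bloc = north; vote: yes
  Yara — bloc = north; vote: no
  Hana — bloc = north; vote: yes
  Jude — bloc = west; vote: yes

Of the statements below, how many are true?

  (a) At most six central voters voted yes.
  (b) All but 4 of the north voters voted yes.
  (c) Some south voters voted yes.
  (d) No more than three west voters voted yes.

1

(a) central: |A| = 7, |A ∩ B| = 6; needs |A ∩ B| ≤ 6 — true.
(b) north: |A| = 9, |A ∩ B| = 4; needs |A ∖ B| = 4 — false.
(c) south: |A| = 6, |A ∩ B| = 0; needs A ∩ B ≠ ∅ (|A ∩ B| ≥ 1) — false.
(d) west: |A| = 5, |A ∩ B| = 4; needs |A ∩ B| ≤ 3 — false.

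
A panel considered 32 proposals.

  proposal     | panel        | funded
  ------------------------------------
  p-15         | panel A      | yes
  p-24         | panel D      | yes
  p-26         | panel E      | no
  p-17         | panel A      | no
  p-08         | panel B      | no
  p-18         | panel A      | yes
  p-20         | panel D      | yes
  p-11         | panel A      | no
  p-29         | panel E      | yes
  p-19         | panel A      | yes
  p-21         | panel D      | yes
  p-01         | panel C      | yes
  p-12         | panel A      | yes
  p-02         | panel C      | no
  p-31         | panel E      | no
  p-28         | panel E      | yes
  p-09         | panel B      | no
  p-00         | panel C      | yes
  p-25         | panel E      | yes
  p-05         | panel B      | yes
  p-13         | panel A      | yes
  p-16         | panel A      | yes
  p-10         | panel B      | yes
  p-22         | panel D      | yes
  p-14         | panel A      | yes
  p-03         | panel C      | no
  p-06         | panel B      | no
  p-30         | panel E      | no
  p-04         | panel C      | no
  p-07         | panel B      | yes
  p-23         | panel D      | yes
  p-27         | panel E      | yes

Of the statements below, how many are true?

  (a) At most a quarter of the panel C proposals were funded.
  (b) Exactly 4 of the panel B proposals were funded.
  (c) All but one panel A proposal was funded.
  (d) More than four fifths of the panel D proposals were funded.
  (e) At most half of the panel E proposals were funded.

1

(a) panel C: |A| = 5, |A ∩ B| = 2; needs |A ∩ B| / |A| ≤ 1/4 — false.
(b) panel B: |A| = 6, |A ∩ B| = 3; needs |A ∩ B| = 4 — false.
(c) panel A: |A| = 9, |A ∩ B| = 7; needs |A ∖ B| = 1 — false.
(d) panel D: |A| = 5, |A ∩ B| = 5; needs |A ∩ B| / |A| > 4/5 — true.
(e) panel E: |A| = 7, |A ∩ B| = 4; needs |A ∩ B| ≤ |A ∖ B| — false.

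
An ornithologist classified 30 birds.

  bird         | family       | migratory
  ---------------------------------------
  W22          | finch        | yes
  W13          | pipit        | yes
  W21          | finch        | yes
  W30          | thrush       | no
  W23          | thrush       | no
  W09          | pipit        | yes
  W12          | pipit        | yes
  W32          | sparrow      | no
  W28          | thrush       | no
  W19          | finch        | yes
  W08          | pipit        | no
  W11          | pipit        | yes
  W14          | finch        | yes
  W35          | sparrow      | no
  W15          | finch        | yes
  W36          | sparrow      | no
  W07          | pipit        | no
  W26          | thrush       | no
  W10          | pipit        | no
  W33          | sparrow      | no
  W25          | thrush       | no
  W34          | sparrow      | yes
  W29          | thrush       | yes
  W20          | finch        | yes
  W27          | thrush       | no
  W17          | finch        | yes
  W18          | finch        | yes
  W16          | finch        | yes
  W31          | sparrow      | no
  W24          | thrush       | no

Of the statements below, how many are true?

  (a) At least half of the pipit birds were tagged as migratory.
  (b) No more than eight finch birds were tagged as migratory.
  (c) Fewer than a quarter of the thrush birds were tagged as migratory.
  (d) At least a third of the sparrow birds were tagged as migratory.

2

(a) pipit: |A| = 7, |A ∩ B| = 4; needs |A ∩ B| ≥ |A ∖ B| — true.
(b) finch: |A| = 9, |A ∩ B| = 9; needs |A ∩ B| ≤ 8 — false.
(c) thrush: |A| = 8, |A ∩ B| = 1; needs |A ∩ B| / |A| < 1/4 — true.
(d) sparrow: |A| = 6, |A ∩ B| = 1; needs |A ∩ B| / |A| ≥ 1/3 — false.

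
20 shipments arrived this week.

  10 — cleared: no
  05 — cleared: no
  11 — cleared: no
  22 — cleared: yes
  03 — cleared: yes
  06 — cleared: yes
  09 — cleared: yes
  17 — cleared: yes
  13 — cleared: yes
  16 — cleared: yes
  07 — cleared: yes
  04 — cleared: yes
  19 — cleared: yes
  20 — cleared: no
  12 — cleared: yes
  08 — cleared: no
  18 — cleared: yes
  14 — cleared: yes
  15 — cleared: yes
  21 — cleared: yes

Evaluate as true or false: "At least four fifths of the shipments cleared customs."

The determiner here denotes the relation: |A ∩ B| / |A| ≥ 4/5.
|A| = 20, |A ∩ B| = 15, |A ∖ B| = 5.
|A ∩ B|/|A| = 15/20, so the statement is false.

False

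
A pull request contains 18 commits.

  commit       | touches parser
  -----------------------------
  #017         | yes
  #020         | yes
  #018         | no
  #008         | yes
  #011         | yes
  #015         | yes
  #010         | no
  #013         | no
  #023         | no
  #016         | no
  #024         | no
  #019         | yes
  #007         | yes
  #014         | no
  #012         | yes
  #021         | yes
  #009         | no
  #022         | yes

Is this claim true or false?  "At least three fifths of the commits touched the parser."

False

The determiner here denotes the relation: |A ∩ B| / |A| ≥ 3/5.
|A| = 18, |A ∩ B| = 10, |A ∖ B| = 8.
|A ∩ B|/|A| = 10/18, so the statement is false.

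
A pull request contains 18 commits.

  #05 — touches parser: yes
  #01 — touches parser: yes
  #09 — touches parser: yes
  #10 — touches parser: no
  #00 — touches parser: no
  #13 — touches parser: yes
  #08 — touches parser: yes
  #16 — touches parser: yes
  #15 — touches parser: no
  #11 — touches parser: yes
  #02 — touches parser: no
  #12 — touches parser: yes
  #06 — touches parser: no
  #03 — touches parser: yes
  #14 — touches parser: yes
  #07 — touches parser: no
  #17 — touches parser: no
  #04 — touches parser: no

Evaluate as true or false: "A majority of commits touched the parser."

'A majority of commits touched the parser' holds iff |A ∩ B| > |A ∖ B|.
|A| = 18, |A ∩ B| = 10, |A ∖ B| = 8.
10 > 8, so the statement is true.

True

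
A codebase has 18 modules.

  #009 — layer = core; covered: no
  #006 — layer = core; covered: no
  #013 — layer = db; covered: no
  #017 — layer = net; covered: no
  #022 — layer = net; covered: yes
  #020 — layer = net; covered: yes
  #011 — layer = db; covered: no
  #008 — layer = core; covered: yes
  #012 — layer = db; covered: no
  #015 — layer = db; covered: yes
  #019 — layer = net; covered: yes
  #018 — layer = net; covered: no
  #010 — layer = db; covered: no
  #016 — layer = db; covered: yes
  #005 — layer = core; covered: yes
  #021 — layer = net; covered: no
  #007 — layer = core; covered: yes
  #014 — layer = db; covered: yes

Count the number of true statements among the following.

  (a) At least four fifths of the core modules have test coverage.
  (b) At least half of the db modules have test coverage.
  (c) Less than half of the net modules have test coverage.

0

(a) core: |A| = 5, |A ∩ B| = 3; needs |A ∩ B| / |A| ≥ 4/5 — false.
(b) db: |A| = 7, |A ∩ B| = 3; needs |A ∩ B| ≥ |A ∖ B| — false.
(c) net: |A| = 6, |A ∩ B| = 3; needs |A ∩ B| < |A ∖ B| — false.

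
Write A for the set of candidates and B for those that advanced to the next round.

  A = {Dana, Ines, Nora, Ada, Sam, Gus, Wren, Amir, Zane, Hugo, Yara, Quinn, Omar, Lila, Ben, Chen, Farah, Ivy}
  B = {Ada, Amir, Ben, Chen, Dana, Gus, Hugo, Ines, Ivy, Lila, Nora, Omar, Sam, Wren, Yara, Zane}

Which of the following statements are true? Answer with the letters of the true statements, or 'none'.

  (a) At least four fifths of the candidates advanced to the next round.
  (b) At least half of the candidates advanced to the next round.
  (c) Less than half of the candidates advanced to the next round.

|A| = 18, |A ∩ B| = 16, |A ∖ B| = 2.
(a) |A ∩ B| / |A| ≥ 4/5: holds.
(b) |A ∩ B| ≥ |A ∖ B|: holds.
(c) |A ∩ B| < |A ∖ B|: fails.

(a), (b)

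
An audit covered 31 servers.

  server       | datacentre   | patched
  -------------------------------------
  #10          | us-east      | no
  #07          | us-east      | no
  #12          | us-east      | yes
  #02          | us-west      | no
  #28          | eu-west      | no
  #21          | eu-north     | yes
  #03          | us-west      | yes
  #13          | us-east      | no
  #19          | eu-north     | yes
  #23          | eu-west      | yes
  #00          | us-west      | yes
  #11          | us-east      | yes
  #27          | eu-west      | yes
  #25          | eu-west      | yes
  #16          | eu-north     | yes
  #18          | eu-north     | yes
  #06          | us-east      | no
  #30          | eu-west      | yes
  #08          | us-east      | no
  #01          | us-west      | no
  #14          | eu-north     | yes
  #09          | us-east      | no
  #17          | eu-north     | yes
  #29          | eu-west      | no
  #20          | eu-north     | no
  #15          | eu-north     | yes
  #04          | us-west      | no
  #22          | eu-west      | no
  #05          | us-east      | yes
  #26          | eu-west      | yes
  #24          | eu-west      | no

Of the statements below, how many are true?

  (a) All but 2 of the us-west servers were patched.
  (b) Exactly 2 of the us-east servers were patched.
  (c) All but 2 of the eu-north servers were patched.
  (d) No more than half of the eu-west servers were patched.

(a) us-west: |A| = 5, |A ∩ B| = 2; needs |A ∖ B| = 2 — false.
(b) us-east: |A| = 9, |A ∩ B| = 3; needs |A ∩ B| = 2 — false.
(c) eu-north: |A| = 8, |A ∩ B| = 7; needs |A ∖ B| = 2 — false.
(d) eu-west: |A| = 9, |A ∩ B| = 5; needs |A ∩ B| ≤ |A ∖ B| — false.

0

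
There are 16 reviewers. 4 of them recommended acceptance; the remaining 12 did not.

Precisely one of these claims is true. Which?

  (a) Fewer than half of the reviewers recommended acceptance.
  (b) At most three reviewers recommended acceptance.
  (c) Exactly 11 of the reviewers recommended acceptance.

|A| = 16, |A ∩ B| = 4, |A ∖ B| = 12.
(a) requires |A ∩ B| < |A ∖ B|: true.
(b) requires |A ∩ B| ≤ 3: false.
(c) requires |A ∩ B| = 11: false.

(a)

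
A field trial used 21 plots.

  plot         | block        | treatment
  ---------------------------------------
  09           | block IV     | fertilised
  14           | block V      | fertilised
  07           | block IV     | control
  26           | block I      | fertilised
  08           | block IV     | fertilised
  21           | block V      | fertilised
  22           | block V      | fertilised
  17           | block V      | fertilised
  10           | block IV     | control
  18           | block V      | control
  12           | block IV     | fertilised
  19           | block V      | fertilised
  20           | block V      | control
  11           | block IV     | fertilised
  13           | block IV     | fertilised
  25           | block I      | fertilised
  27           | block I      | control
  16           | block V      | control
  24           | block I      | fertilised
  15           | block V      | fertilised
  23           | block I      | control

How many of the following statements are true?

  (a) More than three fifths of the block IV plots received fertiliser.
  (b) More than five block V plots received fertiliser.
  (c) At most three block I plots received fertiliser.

3

(a) block IV: |A| = 7, |A ∩ B| = 5; needs |A ∩ B| / |A| > 3/5 — true.
(b) block V: |A| = 9, |A ∩ B| = 6; needs |A ∩ B| > 5 — true.
(c) block I: |A| = 5, |A ∩ B| = 3; needs |A ∩ B| ≤ 3 — true.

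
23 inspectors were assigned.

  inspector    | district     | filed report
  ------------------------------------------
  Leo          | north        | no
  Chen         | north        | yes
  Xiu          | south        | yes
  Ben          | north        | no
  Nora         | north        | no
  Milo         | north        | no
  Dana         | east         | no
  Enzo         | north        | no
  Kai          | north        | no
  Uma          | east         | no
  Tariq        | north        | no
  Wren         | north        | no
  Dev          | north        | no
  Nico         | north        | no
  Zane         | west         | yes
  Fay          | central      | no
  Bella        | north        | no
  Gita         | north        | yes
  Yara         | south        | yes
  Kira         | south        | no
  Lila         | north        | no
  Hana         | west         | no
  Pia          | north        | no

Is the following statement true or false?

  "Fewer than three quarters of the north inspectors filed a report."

True

The determiner here denotes the relation: |A ∩ B| / |A| < 3/4.
|A| = 15, |A ∩ B| = 2, |A ∖ B| = 13.
|A ∩ B|/|A| = 2/15, so the statement is true.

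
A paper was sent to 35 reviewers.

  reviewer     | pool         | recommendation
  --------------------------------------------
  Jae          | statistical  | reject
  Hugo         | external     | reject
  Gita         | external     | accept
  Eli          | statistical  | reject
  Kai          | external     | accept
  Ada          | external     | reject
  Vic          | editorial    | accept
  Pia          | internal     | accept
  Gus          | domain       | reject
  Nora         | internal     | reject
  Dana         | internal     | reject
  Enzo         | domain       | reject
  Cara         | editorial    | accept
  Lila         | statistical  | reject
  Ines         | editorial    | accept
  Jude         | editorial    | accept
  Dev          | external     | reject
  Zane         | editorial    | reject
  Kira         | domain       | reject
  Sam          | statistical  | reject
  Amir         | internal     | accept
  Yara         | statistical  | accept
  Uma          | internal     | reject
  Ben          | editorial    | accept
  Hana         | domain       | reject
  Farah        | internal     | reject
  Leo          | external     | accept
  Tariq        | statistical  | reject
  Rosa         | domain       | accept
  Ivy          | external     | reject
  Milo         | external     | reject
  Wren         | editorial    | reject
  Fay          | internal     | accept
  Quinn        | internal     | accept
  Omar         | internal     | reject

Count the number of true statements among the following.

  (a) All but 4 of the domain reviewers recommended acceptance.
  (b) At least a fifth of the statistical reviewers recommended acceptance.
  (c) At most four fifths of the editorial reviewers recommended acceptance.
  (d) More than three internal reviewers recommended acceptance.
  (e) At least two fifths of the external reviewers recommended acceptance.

3

(a) domain: |A| = 5, |A ∩ B| = 1; needs |A ∖ B| = 4 — true.
(b) statistical: |A| = 6, |A ∩ B| = 1; needs |A ∩ B| / |A| ≥ 1/5 — false.
(c) editorial: |A| = 7, |A ∩ B| = 5; needs |A ∩ B| / |A| ≤ 4/5 — true.
(d) internal: |A| = 9, |A ∩ B| = 4; needs |A ∩ B| > 3 — true.
(e) external: |A| = 8, |A ∩ B| = 3; needs |A ∩ B| / |A| ≥ 2/5 — false.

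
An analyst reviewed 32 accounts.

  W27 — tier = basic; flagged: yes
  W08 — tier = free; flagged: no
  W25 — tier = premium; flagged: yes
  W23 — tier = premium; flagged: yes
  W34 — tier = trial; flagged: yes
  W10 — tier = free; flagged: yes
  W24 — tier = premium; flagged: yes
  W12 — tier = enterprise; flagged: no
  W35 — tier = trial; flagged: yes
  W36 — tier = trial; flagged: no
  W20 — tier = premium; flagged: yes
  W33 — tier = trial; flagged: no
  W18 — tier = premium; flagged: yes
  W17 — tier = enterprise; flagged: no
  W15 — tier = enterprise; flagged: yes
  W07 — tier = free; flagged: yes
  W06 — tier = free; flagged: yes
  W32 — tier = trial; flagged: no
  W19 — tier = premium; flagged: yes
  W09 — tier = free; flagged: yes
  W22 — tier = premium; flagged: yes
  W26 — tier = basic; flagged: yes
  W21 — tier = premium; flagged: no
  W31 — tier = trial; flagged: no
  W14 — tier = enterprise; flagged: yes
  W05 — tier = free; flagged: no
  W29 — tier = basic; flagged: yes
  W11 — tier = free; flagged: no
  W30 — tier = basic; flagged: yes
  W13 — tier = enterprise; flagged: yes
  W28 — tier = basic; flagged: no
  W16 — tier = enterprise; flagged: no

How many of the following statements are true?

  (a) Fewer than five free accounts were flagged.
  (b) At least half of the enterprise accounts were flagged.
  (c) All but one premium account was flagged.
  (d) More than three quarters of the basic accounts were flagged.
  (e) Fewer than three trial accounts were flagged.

(a) free: |A| = 7, |A ∩ B| = 4; needs |A ∩ B| < 5 — true.
(b) enterprise: |A| = 6, |A ∩ B| = 3; needs |A ∩ B| ≥ |A ∖ B| — true.
(c) premium: |A| = 8, |A ∩ B| = 7; needs |A ∖ B| = 1 — true.
(d) basic: |A| = 5, |A ∩ B| = 4; needs |A ∩ B| / |A| > 3/4 — true.
(e) trial: |A| = 6, |A ∩ B| = 2; needs |A ∩ B| < 3 — true.

5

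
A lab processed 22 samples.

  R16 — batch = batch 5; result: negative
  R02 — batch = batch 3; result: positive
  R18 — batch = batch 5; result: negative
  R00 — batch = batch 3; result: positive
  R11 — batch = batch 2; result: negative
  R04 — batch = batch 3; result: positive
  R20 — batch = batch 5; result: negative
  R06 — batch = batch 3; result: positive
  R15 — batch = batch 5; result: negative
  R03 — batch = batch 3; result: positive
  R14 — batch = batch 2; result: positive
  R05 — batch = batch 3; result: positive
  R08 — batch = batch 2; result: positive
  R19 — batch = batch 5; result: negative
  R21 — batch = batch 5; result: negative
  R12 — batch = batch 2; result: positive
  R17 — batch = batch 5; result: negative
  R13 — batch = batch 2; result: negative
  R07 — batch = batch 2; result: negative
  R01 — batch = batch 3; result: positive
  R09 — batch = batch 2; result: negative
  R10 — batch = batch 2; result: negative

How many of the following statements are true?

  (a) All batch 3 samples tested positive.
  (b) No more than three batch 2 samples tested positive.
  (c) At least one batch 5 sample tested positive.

2

(a) batch 3: |A| = 7, |A ∩ B| = 7; needs A ⊆ B, i.e. every element of A is in B (|A ∖ B| = 0) — true.
(b) batch 2: |A| = 8, |A ∩ B| = 3; needs |A ∩ B| ≤ 3 — true.
(c) batch 5: |A| = 7, |A ∩ B| = 0; needs A ∩ B ≠ ∅ (|A ∩ B| ≥ 1) — false.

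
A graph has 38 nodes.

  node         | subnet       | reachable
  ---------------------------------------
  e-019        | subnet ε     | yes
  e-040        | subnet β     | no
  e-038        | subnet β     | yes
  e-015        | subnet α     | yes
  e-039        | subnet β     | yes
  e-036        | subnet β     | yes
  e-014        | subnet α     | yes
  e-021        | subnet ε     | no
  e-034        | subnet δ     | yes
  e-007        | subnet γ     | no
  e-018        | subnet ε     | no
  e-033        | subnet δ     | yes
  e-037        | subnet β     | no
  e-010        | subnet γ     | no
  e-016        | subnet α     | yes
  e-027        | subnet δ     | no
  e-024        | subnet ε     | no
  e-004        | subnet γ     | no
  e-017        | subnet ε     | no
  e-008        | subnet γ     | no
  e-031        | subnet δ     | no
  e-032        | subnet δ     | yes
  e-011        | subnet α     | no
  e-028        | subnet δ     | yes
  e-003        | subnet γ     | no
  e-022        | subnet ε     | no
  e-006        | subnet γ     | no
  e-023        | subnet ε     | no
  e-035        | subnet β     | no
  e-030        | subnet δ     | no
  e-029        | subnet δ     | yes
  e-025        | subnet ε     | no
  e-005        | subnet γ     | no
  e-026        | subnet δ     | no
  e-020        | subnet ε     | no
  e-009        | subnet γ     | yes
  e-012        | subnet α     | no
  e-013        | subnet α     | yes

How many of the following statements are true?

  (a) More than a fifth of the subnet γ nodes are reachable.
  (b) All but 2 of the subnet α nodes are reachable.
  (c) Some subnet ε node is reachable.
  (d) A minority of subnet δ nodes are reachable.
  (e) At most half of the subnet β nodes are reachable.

(a) subnet γ: |A| = 8, |A ∩ B| = 1; needs |A ∩ B| / |A| > 1/5 — false.
(b) subnet α: |A| = 6, |A ∩ B| = 4; needs |A ∖ B| = 2 — true.
(c) subnet ε: |A| = 9, |A ∩ B| = 1; needs A ∩ B ≠ ∅ (|A ∩ B| ≥ 1) — true.
(d) subnet δ: |A| = 9, |A ∩ B| = 5; needs |A ∩ B| < |A ∖ B| — false.
(e) subnet β: |A| = 6, |A ∩ B| = 3; needs |A ∩ B| ≤ |A ∖ B| — true.

3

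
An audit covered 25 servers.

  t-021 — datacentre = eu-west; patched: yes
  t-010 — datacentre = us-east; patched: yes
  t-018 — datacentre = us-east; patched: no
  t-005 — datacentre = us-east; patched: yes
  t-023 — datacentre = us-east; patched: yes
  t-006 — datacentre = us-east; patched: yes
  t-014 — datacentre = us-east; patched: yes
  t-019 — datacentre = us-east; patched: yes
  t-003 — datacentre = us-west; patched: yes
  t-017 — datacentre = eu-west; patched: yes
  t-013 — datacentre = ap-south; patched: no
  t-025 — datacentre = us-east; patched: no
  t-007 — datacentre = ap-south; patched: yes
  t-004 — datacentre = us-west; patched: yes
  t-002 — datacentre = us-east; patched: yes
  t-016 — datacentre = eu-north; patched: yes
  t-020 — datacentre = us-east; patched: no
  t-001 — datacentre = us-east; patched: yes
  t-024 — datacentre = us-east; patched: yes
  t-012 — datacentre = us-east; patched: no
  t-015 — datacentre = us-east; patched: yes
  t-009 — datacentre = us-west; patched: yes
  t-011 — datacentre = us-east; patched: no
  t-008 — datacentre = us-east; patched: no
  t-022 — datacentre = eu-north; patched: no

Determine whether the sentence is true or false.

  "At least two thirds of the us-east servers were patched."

'At least two thirds of the us-east servers were patched' holds iff |A ∩ B| / |A| ≥ 2/3.
|A| = 16, |A ∩ B| = 10, |A ∖ B| = 6.
|A ∩ B|/|A| = 10/16, so the statement is false.

False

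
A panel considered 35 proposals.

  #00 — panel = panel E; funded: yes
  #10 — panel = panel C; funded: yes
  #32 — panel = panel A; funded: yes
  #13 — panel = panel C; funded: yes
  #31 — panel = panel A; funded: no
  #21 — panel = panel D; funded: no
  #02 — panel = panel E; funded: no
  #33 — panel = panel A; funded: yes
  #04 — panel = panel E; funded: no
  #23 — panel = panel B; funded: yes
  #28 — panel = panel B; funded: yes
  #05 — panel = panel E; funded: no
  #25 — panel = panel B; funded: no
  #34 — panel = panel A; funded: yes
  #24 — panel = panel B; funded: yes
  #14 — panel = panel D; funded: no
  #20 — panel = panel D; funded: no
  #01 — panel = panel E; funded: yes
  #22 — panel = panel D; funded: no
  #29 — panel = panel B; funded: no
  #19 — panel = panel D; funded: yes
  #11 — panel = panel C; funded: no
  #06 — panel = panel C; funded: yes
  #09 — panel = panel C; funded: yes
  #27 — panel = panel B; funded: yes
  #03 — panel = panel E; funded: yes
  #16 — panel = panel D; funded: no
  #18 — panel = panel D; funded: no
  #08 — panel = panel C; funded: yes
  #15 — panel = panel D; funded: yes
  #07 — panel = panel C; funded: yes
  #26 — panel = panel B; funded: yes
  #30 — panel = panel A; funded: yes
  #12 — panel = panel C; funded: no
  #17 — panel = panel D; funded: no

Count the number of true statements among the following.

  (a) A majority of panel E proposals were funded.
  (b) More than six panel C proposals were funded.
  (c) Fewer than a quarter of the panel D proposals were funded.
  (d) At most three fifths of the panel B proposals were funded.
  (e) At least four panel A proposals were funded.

(a) panel E: |A| = 6, |A ∩ B| = 3; needs |A ∩ B| > |A ∖ B| — false.
(b) panel C: |A| = 8, |A ∩ B| = 6; needs |A ∩ B| > 6 — false.
(c) panel D: |A| = 9, |A ∩ B| = 2; needs |A ∩ B| / |A| < 1/4 — true.
(d) panel B: |A| = 7, |A ∩ B| = 5; needs |A ∩ B| / |A| ≤ 3/5 — false.
(e) panel A: |A| = 5, |A ∩ B| = 4; needs |A ∩ B| ≥ 4 — true.

2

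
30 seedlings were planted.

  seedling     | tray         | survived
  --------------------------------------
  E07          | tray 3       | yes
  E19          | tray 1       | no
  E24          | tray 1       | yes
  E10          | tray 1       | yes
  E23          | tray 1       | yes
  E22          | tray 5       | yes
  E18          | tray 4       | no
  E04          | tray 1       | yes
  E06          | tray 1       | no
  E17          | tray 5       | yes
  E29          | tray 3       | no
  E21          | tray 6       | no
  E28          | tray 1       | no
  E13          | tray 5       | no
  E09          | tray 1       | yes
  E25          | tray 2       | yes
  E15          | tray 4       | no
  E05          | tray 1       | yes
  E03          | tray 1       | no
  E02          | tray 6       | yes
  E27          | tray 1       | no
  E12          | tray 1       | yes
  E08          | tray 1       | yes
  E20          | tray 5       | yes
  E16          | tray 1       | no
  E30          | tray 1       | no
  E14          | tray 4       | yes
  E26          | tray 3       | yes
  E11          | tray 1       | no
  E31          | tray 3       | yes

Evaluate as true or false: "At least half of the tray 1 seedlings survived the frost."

True

Truth condition: |A ∩ B| ≥ |A ∖ B|.
|A| = 16, |A ∩ B| = 8, |A ∖ B| = 8.
8 = 8, so the statement is true.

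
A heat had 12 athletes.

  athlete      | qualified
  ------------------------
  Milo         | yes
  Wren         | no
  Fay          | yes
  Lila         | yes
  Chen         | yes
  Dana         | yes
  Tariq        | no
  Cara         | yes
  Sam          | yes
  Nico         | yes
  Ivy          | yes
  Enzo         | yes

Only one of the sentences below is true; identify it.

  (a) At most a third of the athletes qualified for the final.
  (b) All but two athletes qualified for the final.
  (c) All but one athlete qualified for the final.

|A| = 12, |A ∩ B| = 10, |A ∖ B| = 2.
(a) requires |A ∩ B| / |A| ≤ 1/3: false.
(b) requires |A ∖ B| = 2: true.
(c) requires |A ∖ B| = 1: false.

(b)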